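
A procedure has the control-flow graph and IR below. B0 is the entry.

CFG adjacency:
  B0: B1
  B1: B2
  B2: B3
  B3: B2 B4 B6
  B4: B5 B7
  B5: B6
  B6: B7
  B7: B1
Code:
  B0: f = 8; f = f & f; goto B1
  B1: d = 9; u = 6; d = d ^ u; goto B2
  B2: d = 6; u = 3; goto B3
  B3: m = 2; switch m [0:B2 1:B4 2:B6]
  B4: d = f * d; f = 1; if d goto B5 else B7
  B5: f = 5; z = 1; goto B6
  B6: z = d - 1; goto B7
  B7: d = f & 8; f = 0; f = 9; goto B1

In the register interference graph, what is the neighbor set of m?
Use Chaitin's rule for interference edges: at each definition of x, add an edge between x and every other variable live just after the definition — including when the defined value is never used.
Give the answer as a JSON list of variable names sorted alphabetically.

def/use:
  B0: def={f} ue=∅
  B1: def={d,u} ue=∅
  B2: def={d,u} ue=∅
  B3: def={m} ue=∅
  B4: def={d,f} ue={d,f}
  B5: def={f,z} ue=∅
  B6: def={z} ue={d}
  B7: def={d,f} ue={f}

Live sets:
  B0 li=∅ lo={f}
  B1 li={f} lo={f}
  B2 li={f} lo={d,f}
  B3 li={d,f} lo={d,f}
  B4 li={d,f} lo={d,f}
  B5 li={d} lo={d,f}
  B6 li={d,f} lo={f}
  B7 li={f} lo={f}

Conflict graph:
  d: {f,m,u,z}
  f: {d,m,u,z}
  m: {d,f}
  u: {d,f}
  z: {d,f}

N(m) = ["d", "f"]

Answer: ["d", "f"]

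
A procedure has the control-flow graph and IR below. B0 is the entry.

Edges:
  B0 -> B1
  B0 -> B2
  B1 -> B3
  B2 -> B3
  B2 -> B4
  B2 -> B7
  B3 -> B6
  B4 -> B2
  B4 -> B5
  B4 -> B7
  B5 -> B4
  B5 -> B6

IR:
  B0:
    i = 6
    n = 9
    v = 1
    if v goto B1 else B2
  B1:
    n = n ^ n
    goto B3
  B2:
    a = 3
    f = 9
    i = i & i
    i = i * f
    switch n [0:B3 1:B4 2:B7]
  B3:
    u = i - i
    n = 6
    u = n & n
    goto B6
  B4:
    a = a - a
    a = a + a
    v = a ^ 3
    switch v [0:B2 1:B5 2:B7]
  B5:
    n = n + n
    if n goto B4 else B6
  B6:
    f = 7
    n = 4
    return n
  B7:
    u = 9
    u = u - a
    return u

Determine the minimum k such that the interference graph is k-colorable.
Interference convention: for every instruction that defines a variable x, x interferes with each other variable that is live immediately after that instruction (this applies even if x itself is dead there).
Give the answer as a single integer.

def/use:
  B0: def={i,n,v} ue=∅
  B1: def={n} ue={n}
  B2: def={a,f,i} ue={i,n}
  B3: def={n,u} ue={i}
  B4: def={a,v} ue={a}
  B5: def={n} ue={n}
  B6: def={f,n} ue=∅
  B7: def={u} ue={a}

Liveness:
  B0: in=∅ out={i,n}
  B1: in={i,n} out={i}
  B2: in={i,n} out={a,i,n}
  B3: in={i} out=∅
  B4: in={a,i,n} out={a,i,n}
  B5: in={a,i,n} out={a,i,n}
  B6: in=∅ out=∅
  B7: in={a} out=∅

Interfere edges:
  a — {f,i,n,u,v}
  f — {a,i,n}
  i — {a,f,n,v}
  n — {a,f,i,v}
  u — {a}
  v — {a,i,n}

Colouring:
  lower bound: {a,f,i,n} mutually conflict ⇒ χ ≥ 4
  assign a→R0 f→R3 i→R1 n→R2 u→R1 v→R3 — no edge inside a register ⇒ χ ≤ 4
  χ = 4

Answer: 4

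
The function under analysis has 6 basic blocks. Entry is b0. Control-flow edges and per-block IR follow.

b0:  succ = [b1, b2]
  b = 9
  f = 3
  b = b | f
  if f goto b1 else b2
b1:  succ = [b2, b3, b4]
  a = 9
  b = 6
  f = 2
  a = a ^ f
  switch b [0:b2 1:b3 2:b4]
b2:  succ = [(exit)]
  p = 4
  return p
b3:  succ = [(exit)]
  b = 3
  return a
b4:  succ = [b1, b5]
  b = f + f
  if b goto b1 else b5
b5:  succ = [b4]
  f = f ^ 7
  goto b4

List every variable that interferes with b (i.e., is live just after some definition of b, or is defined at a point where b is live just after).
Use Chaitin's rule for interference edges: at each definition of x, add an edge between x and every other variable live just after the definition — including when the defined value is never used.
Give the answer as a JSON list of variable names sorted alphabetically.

Per-block:
  b0 def {b,f} use ∅
  b1 def {a,b,f} use ∅
  b2 def {p} use ∅
  b3 def {b} use {a}
  b4 def {b} use {f}
  b5 def {f} use {f}

Live sets:
  b0 li=∅ lo=∅
  b1 li=∅ lo={a,f}
  b2 li=∅ lo=∅
  b3 li={a} lo=∅
  b4 li={f} lo={f}
  b5 li={f} lo={f}

Interfere edges:
  a: {b,f}
  b: {a,f}
  f: {a,b}
  p: ∅

N(b) = ["a", "f"]

Answer: ["a", "f"]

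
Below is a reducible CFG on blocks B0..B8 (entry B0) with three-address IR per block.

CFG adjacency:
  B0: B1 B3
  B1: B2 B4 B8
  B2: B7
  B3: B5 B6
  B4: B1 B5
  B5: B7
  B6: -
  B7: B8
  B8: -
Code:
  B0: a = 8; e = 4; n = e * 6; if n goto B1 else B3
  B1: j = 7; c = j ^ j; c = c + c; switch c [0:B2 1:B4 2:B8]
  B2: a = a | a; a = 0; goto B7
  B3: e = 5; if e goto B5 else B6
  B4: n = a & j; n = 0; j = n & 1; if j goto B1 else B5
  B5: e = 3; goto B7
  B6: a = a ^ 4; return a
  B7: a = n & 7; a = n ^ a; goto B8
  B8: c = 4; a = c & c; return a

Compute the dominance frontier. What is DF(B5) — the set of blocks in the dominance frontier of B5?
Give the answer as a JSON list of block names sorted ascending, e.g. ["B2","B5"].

idom tree: B1←B0 B2←B1 B3←B0 B4←B1 B5←B0 B6←B3 B7←B0 B8←B0
Dom∩ at merges:
  B1: preds {B0,B4}: {B0} ∩ {B0,B1,B4} = {B0}; idom=B0
  B5: preds {B3,B4}: {B0,B3} ∩ {B0,B1,B4} = {B0}; idom=B0
  B7: preds {B2,B5}: {B0,B1,B2} ∩ {B0,B5} = {B0}; idom=B0
  B8: preds {B1,B7}: {B0,B1} ∩ {B0,B7} = {B0}; idom=B0

Frontier:
  join B1 pred B0: · stop@B0
  join B1 pred B4: B4→B1 stop@B0
  join B5 pred B3: B3 stop@B0
  join B5 pred B4: B4→B1 stop@B0
  join B7 pred B2: B2→B1 stop@B0
  join B7 pred B5: B5 stop@B0
  join B8 pred B1: B1 stop@B0
  join B8 pred B7: B7 stop@B0
  B0: DF=∅
  B1: DF={B1,B5,B7,B8}
  B2: DF={B7}
  B3: DF={B5}
  B4: DF={B1,B5}
  B5: DF={B7}
  B6: DF=∅
  B7: DF={B8}
  B8: DF=∅

DF(B5) = ["B7"]

Answer: ["B7"]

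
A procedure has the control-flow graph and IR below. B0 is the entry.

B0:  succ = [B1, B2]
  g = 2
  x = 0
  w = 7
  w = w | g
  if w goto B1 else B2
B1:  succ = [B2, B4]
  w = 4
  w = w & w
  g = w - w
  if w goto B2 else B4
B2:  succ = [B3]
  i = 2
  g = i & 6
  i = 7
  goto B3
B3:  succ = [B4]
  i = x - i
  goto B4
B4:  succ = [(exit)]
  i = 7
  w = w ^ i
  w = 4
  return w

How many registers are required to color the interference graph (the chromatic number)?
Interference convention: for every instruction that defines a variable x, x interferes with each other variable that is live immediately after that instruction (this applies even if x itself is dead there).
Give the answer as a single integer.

Answer: 3

Analysis:
Block summaries:
  B0: {g,w,x} / ∅
  B1: {g,w} / ∅
  B2: {g,i} / ∅
  B3: {i} / {i,x}
  B4: {i,w} / {w}

Backward fixpoint:
  B0: in=∅ out={w,x}
  B1: in={x} out={w,x}
  B2: in={w,x} out={i,w,x}
  B3: in={i,w,x} out={w}
  B4: in={w} out=∅

Conflict graph:
  g↔{w,x}
  i↔{w,x}
  w↔{g,i,x}
  x↔{g,i,w}

Colouring:
  {g,w,x} pairwise interfere (3-clique) ⇒ χ ≥ 3
  assign g→r2 i→r2 w→r0 x→r1 — no edge inside a register ⇒ χ ≤ 3
  χ = 3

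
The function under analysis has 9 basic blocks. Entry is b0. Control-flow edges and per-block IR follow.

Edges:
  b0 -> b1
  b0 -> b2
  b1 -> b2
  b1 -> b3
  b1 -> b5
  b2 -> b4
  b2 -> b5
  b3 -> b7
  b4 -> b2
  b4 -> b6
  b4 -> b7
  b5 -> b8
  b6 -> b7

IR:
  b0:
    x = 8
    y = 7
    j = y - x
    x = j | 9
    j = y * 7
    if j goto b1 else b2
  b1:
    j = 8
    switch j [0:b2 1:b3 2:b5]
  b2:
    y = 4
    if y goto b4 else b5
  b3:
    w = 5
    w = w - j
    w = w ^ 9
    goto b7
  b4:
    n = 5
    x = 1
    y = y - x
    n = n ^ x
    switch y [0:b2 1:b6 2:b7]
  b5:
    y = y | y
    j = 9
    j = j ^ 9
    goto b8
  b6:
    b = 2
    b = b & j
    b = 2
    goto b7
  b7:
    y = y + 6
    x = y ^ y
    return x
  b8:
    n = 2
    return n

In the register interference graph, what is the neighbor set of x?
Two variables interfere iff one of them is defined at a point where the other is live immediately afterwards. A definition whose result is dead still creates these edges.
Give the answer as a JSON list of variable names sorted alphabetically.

Answer: ["j", "n", "y"]

Derivation:
def/use:
  b0 def {j,x,y} use ∅
  b1 def {j} use ∅
  b2 def {y} use ∅
  b3 def {w} use {j}
  b4 def {n,x,y} use {y}
  b5 def {j,y} use {y}
  b6 def {b} use {j}
  b7 def {x,y} use {y}
  b8 def {n} use ∅

Live sets:
  live b0: ∅→{j,y}
  live b1: {y}→{j,y}
  live b2: {j}→{j,y}
  live b3: {j,y}→{y}
  live b4: {j,y}→{j,y}
  live b5: {y}→∅
  live b6: {j,y}→{y}
  live b7: {y}→∅
  live b8: ∅→∅

Interference:
  b↔{j,y}
  j↔{b,n,w,x,y}
  n↔{j,x,y}
  w↔{j,y}
  x↔{j,n,y}
  y↔{b,j,n,w,x}

N(x) = ["j", "n", "y"]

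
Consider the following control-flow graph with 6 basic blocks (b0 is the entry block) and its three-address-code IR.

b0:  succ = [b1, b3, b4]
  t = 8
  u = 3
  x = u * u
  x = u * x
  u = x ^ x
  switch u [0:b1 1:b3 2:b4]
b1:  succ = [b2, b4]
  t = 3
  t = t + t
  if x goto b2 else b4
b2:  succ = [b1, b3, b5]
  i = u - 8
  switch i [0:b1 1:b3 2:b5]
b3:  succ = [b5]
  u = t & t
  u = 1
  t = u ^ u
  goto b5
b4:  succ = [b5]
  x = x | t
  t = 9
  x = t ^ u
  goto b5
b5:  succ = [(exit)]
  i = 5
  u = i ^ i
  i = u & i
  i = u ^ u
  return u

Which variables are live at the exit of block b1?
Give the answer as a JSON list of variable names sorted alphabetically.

def/use:
  b0: def={t,u,x} ue=∅
  b1: def={t} ue={x}
  b2: def={i} ue={u}
  b3: def={t,u} ue={t}
  b4: def={t,x} ue={t,u,x}
  b5: def={i,u} ue=∅

Liveness:
  b0: in=∅ out={t,u,x}
  b1: in={u,x} out={t,u,x}
  b2: in={t,u,x} out={t,u,x}
  b3: in={t} out=∅
  b4: in={t,u,x} out=∅
  b5: in=∅ out=∅

live-out(b1) = ["t", "u", "x"]

Answer: ["t", "u", "x"]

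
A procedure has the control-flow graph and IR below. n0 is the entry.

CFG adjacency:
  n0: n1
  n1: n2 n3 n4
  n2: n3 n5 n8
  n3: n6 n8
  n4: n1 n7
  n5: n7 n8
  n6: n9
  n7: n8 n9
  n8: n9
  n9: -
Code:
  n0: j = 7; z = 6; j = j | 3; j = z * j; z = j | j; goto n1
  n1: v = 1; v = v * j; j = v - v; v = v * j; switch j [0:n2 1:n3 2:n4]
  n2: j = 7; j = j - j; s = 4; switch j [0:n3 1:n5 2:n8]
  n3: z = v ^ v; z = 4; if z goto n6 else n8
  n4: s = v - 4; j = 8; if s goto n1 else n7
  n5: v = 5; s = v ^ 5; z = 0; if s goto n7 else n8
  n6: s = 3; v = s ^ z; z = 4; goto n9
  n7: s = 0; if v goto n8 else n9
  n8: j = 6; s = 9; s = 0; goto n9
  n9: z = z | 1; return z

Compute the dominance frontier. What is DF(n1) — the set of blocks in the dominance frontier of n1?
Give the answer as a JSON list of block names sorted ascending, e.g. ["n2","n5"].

Answer: ["n1"]

Working:
idom tree: n1←n0 n2←n1 n3←n1 n4←n1 n5←n2 n6←n3 n7←n1 n8←n1 n9←n1
Join-block Dom:
  n1: preds {n0,n4}: {n0} ∩ {n0,n1,n4} = {n0}; idom=n0
  n3: preds {n1,n2}: {n0,n1} ∩ {n0,n1,n2} = {n0,n1}; idom=n1
  n7: preds {n4,n5}: {n0,n1,n4} ∩ {n0,n1,n2,n5} = {n0,n1}; idom=n1
  n8: preds {n2,n3,n5,n7}: {n0,n1,n2} ∩ {n0,n1,n3} ∩ {n0,n1,n2,n5} ∩ {n0,n1,n7} = {n0,n1}; idom=n1
  n9: preds {n6,n7,n8}: {n0,n1,n3,n6} ∩ {n0,n1,n7} ∩ {n0,n1,n8} = {n0,n1}; idom=n1

DF walk-up:
  join n1 pred n0: · stop@n0
  join n1 pred n4: n4→n1 stop@n0
  join n3 pred n1: · stop@n1
  join n3 pred n2: n2 stop@n1
  join n7 pred n4: n4 stop@n1
  join n7 pred n5: n5→n2 stop@n1
  join n8 pred n2: n2 stop@n1
  join n8 pred n3: n3 stop@n1
  join n8 pred n5: n5→n2 stop@n1
  join n8 pred n7: n7 stop@n1
  join n9 pred n6: n6→n3 stop@n1
  join n9 pred n7: n7 stop@n1
  join n9 pred n8: n8 stop@n1
  DF(n0)=∅
  DF(n1)={n1}
  DF(n2)={n3,n7,n8}
  DF(n3)={n8,n9}
  DF(n4)={n1,n7}
  DF(n5)={n7,n8}
  DF(n6)={n9}
  DF(n7)={n8,n9}
  DF(n8)={n9}
  DF(n9)=∅

DF(n1) = ["n1"]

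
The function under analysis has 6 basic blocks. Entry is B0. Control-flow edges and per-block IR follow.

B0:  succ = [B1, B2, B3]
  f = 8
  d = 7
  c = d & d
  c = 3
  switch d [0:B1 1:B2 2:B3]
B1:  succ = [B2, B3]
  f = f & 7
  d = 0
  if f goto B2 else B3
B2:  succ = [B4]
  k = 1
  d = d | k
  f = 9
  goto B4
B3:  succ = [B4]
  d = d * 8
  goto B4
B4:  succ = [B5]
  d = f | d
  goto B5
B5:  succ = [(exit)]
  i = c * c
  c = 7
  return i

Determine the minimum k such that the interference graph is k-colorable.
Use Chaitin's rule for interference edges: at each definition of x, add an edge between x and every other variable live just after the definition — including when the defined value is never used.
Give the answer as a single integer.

Block summaries:
  B0: def={c,d,f} ue=∅
  B1: def={d,f} ue={f}
  B2: def={d,f,k} ue={d}
  B3: def={d} ue={d}
  B4: def={d} ue={d,f}
  B5: def={c,i} ue={c}

Backward fixpoint:
  B0: in=∅ out={c,d,f}
  B1: in={c,f} out={c,d,f}
  B2: in={c,d} out={c,d,f}
  B3: in={c,d,f} out={c,d,f}
  B4: in={c,d,f} out={c}
  B5: in={c} out=∅

Interfere edges:
  c — {d,f,i,k}
  d — {c,f,k}
  f — {c,d}
  i — {c}
  k — {c,d}

Chromatic number:
  lower bound: {c,d,f} mutually conflict ⇒ χ ≥ 3
  3-colouring: R0={c}  R1={d,i}  R2={f,k}
  χ = 3

Answer: 3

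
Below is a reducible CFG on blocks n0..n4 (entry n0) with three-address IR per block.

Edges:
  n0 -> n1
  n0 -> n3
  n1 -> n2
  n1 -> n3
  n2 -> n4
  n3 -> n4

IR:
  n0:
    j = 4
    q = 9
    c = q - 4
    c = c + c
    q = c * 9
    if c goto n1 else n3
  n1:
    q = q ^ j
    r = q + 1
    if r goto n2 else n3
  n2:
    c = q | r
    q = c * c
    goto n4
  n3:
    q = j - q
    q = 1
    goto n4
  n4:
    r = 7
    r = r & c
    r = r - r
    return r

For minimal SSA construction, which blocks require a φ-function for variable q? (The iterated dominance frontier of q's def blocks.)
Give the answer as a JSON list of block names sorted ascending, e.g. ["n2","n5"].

Answer: ["n3", "n4"]

Working:
idom tree: n1←n0 n2←n1 n3←n0 n4←n0
Join-block Dom:
  n3: preds {n0,n1}: {n0} ∩ {n0,n1} = {n0}; idom=n0
  n4: preds {n2,n3}: {n0,n1,n2} ∩ {n0,n3} = {n0}; idom=n0

DF walk-up:
  join n3 pred n0: · stop@n0
  join n3 pred n1: n1 stop@n0
  join n4 pred n2: n2→n1 stop@n0
  join n4 pred n3: n3 stop@n0
  n0: DF=∅
  n1: DF={n3,n4}
  n2: DF={n4}
  n3: DF={n4}
  n4: DF=∅

φ for q: defs {n0,n1,n2,n3}
  DF⁺ = {n3,n4}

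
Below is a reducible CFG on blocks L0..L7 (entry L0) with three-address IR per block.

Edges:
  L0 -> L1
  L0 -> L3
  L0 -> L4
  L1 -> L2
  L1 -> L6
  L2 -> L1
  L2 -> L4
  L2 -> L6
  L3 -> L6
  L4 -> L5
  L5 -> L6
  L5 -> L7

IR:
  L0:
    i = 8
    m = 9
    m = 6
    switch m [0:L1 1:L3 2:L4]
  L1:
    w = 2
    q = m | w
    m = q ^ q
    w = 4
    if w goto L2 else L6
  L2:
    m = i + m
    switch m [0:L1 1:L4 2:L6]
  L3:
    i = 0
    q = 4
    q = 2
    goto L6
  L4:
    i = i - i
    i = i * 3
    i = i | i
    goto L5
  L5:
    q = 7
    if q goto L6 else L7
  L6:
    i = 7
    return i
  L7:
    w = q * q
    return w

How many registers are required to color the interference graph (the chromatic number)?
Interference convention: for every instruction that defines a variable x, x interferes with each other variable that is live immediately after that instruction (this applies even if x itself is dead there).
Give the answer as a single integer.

Answer: 3

Derivation:
def/use:
  L0: def={i,m} ue=∅
  L1: def={m,q,w} ue={m}
  L2: def={m} ue={i,m}
  L3: def={i,q} ue=∅
  L4: def={i} ue={i}
  L5: def={q} ue=∅
  L6: def={i} ue=∅
  L7: def={w} ue={q}

Backward fixpoint:
  live L0: ∅→{i,m}
  live L1: {i,m}→{i,m}
  live L2: {i,m}→{i,m}
  live L3: ∅→∅
  live L4: {i}→∅
  live L5: ∅→{q}
  live L6: ∅→∅
  live L7: {q}→∅

Interference:
  i — {m,q,w}
  m — {i,w}
  q — {i}
  w — {i,m}

Colouring:
  {i,m,w} pairwise interfere (3-clique) ⇒ χ ≥ 3
  assign i→R0 m→R1 q→R1 w→R2 — no edge inside a register ⇒ χ ≤ 3
  χ = 3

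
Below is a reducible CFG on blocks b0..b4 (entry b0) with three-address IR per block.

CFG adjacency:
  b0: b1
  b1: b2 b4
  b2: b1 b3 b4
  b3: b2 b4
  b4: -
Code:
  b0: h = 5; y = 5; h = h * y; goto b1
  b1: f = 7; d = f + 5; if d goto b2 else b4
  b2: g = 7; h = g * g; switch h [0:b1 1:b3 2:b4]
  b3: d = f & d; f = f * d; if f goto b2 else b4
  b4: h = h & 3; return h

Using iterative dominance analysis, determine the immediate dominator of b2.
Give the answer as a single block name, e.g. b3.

Answer: b1

Analysis:
idom tree: b1←b0 b2←b1 b3←b2 b4←b1
Join-block Dom:
  b1: preds {b0,b2}: {b0} ∩ {b0,b1,b2} = {b0}; idom=b0
  b2: preds {b1,b3}: {b0,b1} ∩ {b0,b1,b2,b3} = {b0,b1}; idom=b1
  b4: preds {b1,b2,b3}: {b0,b1} ∩ {b0,b1,b2} ∩ {b0,b1,b2,b3} = {b0,b1}; idom=b1

idom(b2) = b1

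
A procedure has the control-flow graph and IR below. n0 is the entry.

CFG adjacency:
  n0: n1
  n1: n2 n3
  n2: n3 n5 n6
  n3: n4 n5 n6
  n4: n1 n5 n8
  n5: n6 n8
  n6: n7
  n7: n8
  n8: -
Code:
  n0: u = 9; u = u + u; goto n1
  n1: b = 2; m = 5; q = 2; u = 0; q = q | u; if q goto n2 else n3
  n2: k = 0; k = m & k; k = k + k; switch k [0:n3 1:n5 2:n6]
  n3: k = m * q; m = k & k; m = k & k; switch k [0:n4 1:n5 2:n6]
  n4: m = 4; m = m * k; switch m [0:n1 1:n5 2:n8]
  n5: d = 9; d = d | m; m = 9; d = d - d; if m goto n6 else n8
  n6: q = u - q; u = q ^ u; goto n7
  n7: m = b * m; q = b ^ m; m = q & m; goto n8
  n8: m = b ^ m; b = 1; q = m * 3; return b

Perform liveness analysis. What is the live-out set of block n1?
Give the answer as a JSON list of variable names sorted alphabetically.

Block summaries:
  n0 def {u} use ∅
  n1 def {b,m,q,u} use ∅
  n2 def {k} use {m}
  n3 def {k,m} use {m,q}
  n4 def {m} use {k}
  n5 def {d,m} use {m}
  n6 def {q,u} use {q,u}
  n7 def {m,q} use {b,m}
  n8 def {b,m,q} use {b,m}

Live sets:
  n0: in=∅ out=∅
  n1: in=∅ out={b,m,q,u}
  n2: in={b,m,q,u} out={b,m,q,u}
  n3: in={b,m,q,u} out={b,k,m,q,u}
  n4: in={b,k,q,u} out={b,m,q,u}
  n5: in={b,m,q,u} out={b,m,q,u}
  n6: in={b,m,q,u} out={b,m}
  n7: in={b,m} out={b,m}
  n8: in={b,m} out=∅

live-out(n1) = ["b", "m", "q", "u"]

Answer: ["b", "m", "q", "u"]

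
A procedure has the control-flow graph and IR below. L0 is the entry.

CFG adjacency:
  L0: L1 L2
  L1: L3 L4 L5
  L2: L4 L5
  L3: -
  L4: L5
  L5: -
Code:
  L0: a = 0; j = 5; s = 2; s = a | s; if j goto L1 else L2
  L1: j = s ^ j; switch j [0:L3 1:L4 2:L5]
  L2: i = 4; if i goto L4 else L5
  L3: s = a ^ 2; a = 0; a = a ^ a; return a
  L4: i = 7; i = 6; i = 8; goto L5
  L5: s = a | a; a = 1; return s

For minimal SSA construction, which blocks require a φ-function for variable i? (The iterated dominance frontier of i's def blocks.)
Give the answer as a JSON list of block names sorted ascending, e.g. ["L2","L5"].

idom tree: L1←L0 L2←L0 L3←L1 L4←L0 L5←L0
Dom∩ at merges:
  L4: preds {L1,L2}: {L0,L1} ∩ {L0,L2} = {L0}; idom=L0
  L5: preds {L1,L2,L4}: {L0,L1} ∩ {L0,L2} ∩ {L0,L4} = {L0}; idom=L0

DF walk-up:
  L4←L1: walk L1 to L0
  L4←L2: walk L2 to L0
  L5←L1: walk L1 to L0
  L5←L2: walk L2 to L0
  L5←L4: walk L4 to L0
  DF(L0)=∅
  DF(L1)={L4,L5}
  DF(L2)={L4,L5}
  DF(L3)=∅
  DF(L4)={L5}
  DF(L5)=∅

φ for i: defs {L2,L4}
  DF⁺ = {L4,L5}

Answer: ["L4", "L5"]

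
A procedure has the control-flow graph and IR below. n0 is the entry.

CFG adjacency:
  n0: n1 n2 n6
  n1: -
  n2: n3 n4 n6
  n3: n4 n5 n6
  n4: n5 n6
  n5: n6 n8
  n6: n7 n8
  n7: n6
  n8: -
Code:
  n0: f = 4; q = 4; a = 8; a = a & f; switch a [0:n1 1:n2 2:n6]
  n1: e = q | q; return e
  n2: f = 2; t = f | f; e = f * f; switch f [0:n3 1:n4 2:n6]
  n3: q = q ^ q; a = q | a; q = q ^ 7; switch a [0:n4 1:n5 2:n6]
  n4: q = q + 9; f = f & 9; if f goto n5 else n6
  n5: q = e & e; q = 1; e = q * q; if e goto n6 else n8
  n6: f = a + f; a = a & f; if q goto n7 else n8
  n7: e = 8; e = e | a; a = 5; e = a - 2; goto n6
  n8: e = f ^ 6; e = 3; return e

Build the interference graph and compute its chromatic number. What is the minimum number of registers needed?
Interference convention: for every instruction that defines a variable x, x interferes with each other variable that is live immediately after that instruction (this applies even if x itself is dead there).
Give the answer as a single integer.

Answer: 4

Analysis:
Block summaries:
  n0: {a,f,q} / ∅
  n1: {e} / {q}
  n2: {e,f,t} / ∅
  n3: {a,q} / {a,q}
  n4: {f,q} / {f,q}
  n5: {e,q} / {e}
  n6: {a,f} / {a,f,q}
  n7: {a,e} / {a}
  n8: {e} / {f}

Liveness:
  live n0: ∅→{a,f,q}
  live n1: {q}→∅
  live n2: {a,q}→{a,e,f,q}
  live n3: {a,e,f,q}→{a,e,f,q}
  live n4: {a,e,f,q}→{a,e,f,q}
  live n5: {a,e,f}→{a,f,q}
  live n6: {a,f,q}→{a,f,q}
  live n7: {a,f,q}→{a,f,q}
  live n8: {f}→∅

Interference:
  a↔{e,f,q,t}
  e↔{a,f,q}
  f↔{a,e,q,t}
  q↔{a,e,f,t}
  t↔{a,f,q}

Colouring:
  clique {a,e,f,q} ⇒ need ≥ 4
  4-colouring: R0={a}  R1={f}  R2={q}  R3={e,t}
  χ = 4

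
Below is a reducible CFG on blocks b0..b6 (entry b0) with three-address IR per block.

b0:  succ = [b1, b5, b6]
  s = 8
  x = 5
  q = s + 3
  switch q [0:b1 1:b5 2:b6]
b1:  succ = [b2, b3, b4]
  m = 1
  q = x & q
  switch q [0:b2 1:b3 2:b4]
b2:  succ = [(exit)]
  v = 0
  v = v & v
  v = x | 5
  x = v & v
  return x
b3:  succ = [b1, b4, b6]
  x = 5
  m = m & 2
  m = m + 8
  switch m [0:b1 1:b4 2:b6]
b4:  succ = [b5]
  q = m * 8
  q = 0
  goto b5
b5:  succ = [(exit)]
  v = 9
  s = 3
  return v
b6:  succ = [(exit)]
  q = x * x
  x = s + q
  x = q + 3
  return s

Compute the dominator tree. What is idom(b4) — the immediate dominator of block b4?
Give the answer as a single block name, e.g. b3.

idom tree: b1←b0 b2←b1 b3←b1 b4←b1 b5←b0 b6←b0
Dom at joins:
  b1: preds {b0,b3}: {b0} ∩ {b0,b1,b3} = {b0}; idom=b0
  b4: preds {b1,b3}: {b0,b1} ∩ {b0,b1,b3} = {b0,b1}; idom=b1
  b5: preds {b0,b4}: {b0} ∩ {b0,b1,b4} = {b0}; idom=b0
  b6: preds {b0,b3}: {b0} ∩ {b0,b1,b3} = {b0}; idom=b0

idom(b4) = b1

Answer: b1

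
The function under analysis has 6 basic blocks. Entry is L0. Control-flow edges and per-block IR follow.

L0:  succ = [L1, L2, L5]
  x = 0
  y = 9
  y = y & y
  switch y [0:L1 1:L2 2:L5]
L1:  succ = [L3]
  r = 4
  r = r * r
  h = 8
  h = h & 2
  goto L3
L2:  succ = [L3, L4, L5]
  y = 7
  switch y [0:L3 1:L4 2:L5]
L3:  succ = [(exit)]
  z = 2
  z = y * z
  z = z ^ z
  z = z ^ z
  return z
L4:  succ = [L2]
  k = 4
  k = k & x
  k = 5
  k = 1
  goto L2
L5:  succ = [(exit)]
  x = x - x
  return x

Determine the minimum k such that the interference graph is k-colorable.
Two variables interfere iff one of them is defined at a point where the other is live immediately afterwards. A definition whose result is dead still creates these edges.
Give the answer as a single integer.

Answer: 2

Analysis:
Block summaries:
  L0: def={x,y} ue=∅
  L1: def={h,r} ue=∅
  L2: def={y} ue=∅
  L3: def={z} ue={y}
  L4: def={k} ue={x}
  L5: def={x} ue={x}

Liveness:
  L0: in=∅ out={x,y}
  L1: in={y} out={y}
  L2: in={x} out={x,y}
  L3: in={y} out=∅
  L4: in={x} out={x}
  L5: in={x} out=∅

Interfere edges:
  h: {y}
  k: {x}
  r: {y}
  x: {k,y}
  y: {h,r,x,z}
  z: {y}

Colouring:
  clique {h,y} ⇒ need ≥ 2
  assign h→R1 k→R0 r→R1 x→R1 y→R0 z→R1 — no edge inside a register ⇒ χ ≤ 2
  χ = 2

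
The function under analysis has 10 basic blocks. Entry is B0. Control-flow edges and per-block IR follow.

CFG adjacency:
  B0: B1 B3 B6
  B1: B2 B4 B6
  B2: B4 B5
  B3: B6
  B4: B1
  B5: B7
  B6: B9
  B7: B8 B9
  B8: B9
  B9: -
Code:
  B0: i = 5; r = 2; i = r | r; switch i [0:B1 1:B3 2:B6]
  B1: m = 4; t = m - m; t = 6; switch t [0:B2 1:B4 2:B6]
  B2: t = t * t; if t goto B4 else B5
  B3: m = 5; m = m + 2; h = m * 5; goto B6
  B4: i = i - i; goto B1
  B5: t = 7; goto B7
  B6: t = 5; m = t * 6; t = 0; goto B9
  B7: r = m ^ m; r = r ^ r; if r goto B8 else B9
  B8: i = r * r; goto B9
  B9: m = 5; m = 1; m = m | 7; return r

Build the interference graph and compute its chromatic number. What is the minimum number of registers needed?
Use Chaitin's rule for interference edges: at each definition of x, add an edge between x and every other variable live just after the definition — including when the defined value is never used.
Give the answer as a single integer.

Per-block:
  B0: {i,r} / ∅
  B1: {m,t} / ∅
  B2: {t} / {t}
  B3: {h,m} / ∅
  B4: {i} / {i}
  B5: {t} / ∅
  B6: {m,t} / ∅
  B7: {r} / {m}
  B8: {i} / {r}
  B9: {m} / {r}

Liveness:
  B0: in=∅ out={i,r}
  B1: in={i,r} out={i,m,r,t}
  B2: in={i,m,r,t} out={i,m,r}
  B3: in={r} out={r}
  B4: in={i,r} out={i,r}
  B5: in={m} out={m}
  B6: in={r} out={r}
  B7: in={m} out={r}
  B8: in={r} out={r}
  B9: in={r} out=∅

Interference:
  h↔{r}
  i↔{m,r,t}
  m↔{i,r,t}
  r↔{h,i,m,t}
  t↔{i,m,r}

Chromatic number:
  lower bound: {i,m,r,t} mutually conflict ⇒ χ ≥ 4
  4-colouring: r0={r}  r1={h,i}  r2={m}  r3={t}
  χ = 4

Answer: 4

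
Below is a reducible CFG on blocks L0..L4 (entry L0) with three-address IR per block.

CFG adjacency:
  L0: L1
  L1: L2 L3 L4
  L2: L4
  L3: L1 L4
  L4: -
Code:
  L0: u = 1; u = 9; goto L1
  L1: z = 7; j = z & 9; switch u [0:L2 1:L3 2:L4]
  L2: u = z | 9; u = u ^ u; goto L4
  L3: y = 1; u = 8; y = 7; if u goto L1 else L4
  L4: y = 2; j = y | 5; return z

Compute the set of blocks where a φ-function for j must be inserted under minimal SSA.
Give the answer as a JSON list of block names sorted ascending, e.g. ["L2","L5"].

idom tree: L1←L0 L2←L1 L3←L1 L4←L1
Dom∩ at merges:
  L1: preds {L0,L3}: {L0} ∩ {L0,L1,L3} = {L0}; idom=L0
  L4: preds {L1,L2,L3}: {L0,L1} ∩ {L0,L1,L2} ∩ {L0,L1,L3} = {L0,L1}; idom=L1

DF derivation:
  join L1 pred L0: · stop@L0
  join L1 pred L3: L3→L1 stop@L0
  join L4 pred L1: · stop@L1
  join L4 pred L2: L2 stop@L1
  join L4 pred L3: L3 stop@L1
  DF(L0)=∅
  DF(L1)={L1}
  DF(L2)={L4}
  DF(L3)={L1,L4}
  DF(L4)=∅

φ for j: defs {L1,L4}
  DF⁺ = {L1}

Answer: ["L1"]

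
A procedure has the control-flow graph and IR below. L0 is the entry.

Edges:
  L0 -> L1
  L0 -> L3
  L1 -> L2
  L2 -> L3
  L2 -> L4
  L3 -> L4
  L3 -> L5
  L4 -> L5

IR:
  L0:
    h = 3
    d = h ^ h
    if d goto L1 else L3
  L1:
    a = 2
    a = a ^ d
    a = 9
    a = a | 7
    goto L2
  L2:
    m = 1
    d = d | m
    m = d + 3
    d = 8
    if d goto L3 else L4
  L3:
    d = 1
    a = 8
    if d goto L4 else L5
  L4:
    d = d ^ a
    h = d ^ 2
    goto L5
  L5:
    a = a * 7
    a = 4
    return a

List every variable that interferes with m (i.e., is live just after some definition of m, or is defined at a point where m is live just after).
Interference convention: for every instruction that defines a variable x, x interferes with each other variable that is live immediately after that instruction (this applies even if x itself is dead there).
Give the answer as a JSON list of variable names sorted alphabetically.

Answer: ["a", "d"]

Analysis:
Per-block:
  L0 def {d,h} use ∅
  L1 def {a} use {d}
  L2 def {d,m} use {d}
  L3 def {a,d} use ∅
  L4 def {d,h} use {a,d}
  L5 def {a} use {a}

Live sets:
  L0: in=∅ out={d}
  L1: in={d} out={a,d}
  L2: in={a,d} out={a,d}
  L3: in=∅ out={a,d}
  L4: in={a,d} out={a}
  L5: in={a} out=∅

Conflict graph:
  a — {d,h,m}
  d — {a,m}
  h — {a}
  m — {a,d}

N(m) = ["a", "d"]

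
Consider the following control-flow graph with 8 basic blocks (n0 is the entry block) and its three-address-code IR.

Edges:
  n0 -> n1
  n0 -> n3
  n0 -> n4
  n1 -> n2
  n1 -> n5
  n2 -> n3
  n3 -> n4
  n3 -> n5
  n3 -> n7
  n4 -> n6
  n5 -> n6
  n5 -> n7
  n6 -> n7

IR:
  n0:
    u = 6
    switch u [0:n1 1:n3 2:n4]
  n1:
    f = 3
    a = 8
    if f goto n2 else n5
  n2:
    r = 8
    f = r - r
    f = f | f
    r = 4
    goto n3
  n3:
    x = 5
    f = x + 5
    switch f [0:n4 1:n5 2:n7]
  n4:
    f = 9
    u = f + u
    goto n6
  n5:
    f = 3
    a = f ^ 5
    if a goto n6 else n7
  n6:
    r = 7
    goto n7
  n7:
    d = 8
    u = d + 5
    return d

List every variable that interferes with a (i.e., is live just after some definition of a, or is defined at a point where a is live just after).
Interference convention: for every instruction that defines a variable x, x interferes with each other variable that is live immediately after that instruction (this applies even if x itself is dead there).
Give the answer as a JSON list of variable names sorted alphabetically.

Answer: ["f", "u"]

Working:
def/use:
  n0: def={u} ue=∅
  n1: def={a,f} ue=∅
  n2: def={f,r} ue=∅
  n3: def={f,x} ue=∅
  n4: def={f,u} ue={u}
  n5: def={a,f} ue=∅
  n6: def={r} ue=∅
  n7: def={d,u} ue=∅

Backward fixpoint:
  n0: in=∅ out={u}
  n1: in={u} out={u}
  n2: in={u} out={u}
  n3: in={u} out={u}
  n4: in={u} out=∅
  n5: in=∅ out=∅
  n6: in=∅ out=∅
  n7: in=∅ out=∅

Interference:
  a — {f,u}
  d — {u}
  f — {a,u}
  r — {u}
  u — {a,d,f,r,x}
  x — {u}

N(a) = ["f", "u"]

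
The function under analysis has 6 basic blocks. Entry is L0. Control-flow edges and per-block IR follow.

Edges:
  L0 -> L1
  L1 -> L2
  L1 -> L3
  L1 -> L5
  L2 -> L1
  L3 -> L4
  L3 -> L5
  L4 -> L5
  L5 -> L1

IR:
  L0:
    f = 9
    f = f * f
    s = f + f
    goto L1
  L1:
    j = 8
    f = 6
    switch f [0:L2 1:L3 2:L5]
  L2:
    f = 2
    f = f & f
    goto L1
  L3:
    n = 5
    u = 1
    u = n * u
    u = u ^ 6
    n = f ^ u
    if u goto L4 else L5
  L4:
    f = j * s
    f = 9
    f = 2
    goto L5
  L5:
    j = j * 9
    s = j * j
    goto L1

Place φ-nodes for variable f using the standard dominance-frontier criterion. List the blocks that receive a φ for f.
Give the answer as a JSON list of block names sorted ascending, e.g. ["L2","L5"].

Answer: ["L1", "L5"]

Working:
idom tree: L1←L0 L2←L1 L3←L1 L4←L3 L5←L1
Join-block Dom:
  L1: preds {L0,L2,L5}: {L0} ∩ {L0,L1,L2} ∩ {L0,L1,L5} = {L0}; idom=L0
  L5: preds {L1,L3,L4}: {L0,L1} ∩ {L0,L1,L3} ∩ {L0,L1,L3,L4} = {L0,L1}; idom=L1

Frontier:
  L1←L0: walk · to L0
  L1←L2: walk L2→L1 to L0
  L1←L5: walk L5→L1 to L0
  L5←L1: walk · to L1
  L5←L3: walk L3 to L1
  L5←L4: walk L4→L3 to L1
  L0 → ∅
  L1 → {L1}
  L2 → {L1}
  L3 → {L5}
  L4 → {L5}
  L5 → {L1}

φ for f: defs {L0,L1,L2,L4}
  DF⁺ = {L1,L5}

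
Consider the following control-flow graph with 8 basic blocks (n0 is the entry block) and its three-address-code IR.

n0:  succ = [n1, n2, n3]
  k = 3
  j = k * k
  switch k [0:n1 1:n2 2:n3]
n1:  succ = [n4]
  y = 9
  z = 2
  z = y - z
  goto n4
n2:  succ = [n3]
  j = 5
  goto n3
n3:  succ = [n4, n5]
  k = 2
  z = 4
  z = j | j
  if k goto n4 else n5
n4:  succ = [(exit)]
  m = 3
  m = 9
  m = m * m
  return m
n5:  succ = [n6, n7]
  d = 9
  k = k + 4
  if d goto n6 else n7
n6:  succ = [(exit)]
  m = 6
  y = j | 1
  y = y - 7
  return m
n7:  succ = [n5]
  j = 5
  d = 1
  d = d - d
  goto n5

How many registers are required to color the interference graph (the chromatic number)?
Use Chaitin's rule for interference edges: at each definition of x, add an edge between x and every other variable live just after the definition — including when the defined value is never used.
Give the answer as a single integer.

Per-block:
  n0: def={j,k} ue=∅
  n1: def={y,z} ue=∅
  n2: def={j} ue=∅
  n3: def={k,z} ue={j}
  n4: def={m} ue=∅
  n5: def={d,k} ue={k}
  n6: def={m,y} ue={j}
  n7: def={d,j} ue=∅

Backward fixpoint:
  n0: in=∅ out={j}
  n1: in=∅ out=∅
  n2: in=∅ out={j}
  n3: in={j} out={j,k}
  n4: in=∅ out=∅
  n5: in={j,k} out={j,k}
  n6: in={j} out=∅
  n7: in={k} out={j,k}

Interference:
  d: {j,k}
  j: {d,k,m,z}
  k: {d,j,z}
  m: {j,y}
  y: {m,z}
  z: {j,k,y}

Registers:
  {d,j,k} pairwise interfere (3-clique) ⇒ χ ≥ 3
  3-colouring: r0={j,y}  r1={k,m}  r2={d,z}
  χ = 3

Answer: 3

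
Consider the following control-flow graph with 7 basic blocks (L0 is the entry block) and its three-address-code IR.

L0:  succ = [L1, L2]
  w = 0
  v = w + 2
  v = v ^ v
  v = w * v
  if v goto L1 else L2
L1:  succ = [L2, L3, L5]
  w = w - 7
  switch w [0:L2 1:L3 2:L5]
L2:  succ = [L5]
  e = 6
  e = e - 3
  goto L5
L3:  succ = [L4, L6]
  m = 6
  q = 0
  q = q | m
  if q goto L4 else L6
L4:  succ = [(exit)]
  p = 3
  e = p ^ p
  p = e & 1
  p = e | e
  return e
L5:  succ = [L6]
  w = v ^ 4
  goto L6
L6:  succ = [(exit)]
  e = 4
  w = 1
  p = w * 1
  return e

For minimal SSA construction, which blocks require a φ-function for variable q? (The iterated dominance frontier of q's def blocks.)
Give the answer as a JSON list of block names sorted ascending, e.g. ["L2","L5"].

Answer: ["L6"]

Analysis:
idom tree: L1←L0 L2←L0 L3←L1 L4←L3 L5←L0 L6←L0
Join-block Dom:
  L2: preds {L0,L1}: {L0} ∩ {L0,L1} = {L0}; idom=L0
  L5: preds {L1,L2}: {L0,L1} ∩ {L0,L2} = {L0}; idom=L0
  L6: preds {L3,L5}: {L0,L1,L3} ∩ {L0,L5} = {L0}; idom=L0

DF walk-up:
  join L2 pred L0: · stop@L0
  join L2 pred L1: L1 stop@L0
  join L5 pred L1: L1 stop@L0
  join L5 pred L2: L2 stop@L0
  join L6 pred L3: L3→L1 stop@L0
  join L6 pred L5: L5 stop@L0
  DF(L0)=∅
  DF(L1)={L2,L5,L6}
  DF(L2)={L5}
  DF(L3)={L6}
  DF(L4)=∅
  DF(L5)={L6}
  DF(L6)=∅

φ for q: defs {L3}
  DF⁺ = {L6}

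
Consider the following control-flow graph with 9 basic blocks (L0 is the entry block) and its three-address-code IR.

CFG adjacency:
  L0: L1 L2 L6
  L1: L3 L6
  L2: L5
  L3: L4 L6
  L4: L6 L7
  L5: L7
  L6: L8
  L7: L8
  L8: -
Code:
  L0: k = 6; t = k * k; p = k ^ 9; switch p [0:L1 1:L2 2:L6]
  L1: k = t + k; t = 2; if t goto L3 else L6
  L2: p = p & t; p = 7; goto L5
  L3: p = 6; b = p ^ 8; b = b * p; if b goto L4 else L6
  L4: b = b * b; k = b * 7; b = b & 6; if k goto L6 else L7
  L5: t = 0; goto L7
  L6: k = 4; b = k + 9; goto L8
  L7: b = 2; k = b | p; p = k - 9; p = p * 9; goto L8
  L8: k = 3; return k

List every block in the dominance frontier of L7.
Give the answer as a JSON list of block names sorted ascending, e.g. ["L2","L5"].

Answer: ["L8"]

Derivation:
idom tree: L1←L0 L2←L0 L3←L1 L4←L3 L5←L2 L6←L0 L7←L0 L8←L0
Dom at joins:
  L6: preds {L0,L1,L3,L4}: {L0} ∩ {L0,L1} ∩ {L0,L1,L3} ∩ {L0,L1,L3,L4} = {L0}; idom=L0
  L7: preds {L4,L5}: {L0,L1,L3,L4} ∩ {L0,L2,L5} = {L0}; idom=L0
  L8: preds {L6,L7}: {L0,L6} ∩ {L0,L7} = {L0}; idom=L0

DF derivation:
  join L6 pred L0: · stop@L0
  join L6 pred L1: L1 stop@L0
  join L6 pred L3: L3→L1 stop@L0
  join L6 pred L4: L4→L3→L1 stop@L0
  join L7 pred L4: L4→L3→L1 stop@L0
  join L7 pred L5: L5→L2 stop@L0
  join L8 pred L6: L6 stop@L0
  join L8 pred L7: L7 stop@L0
  DF(L0)=∅
  DF(L1)={L6,L7}
  DF(L2)={L7}
  DF(L3)={L6,L7}
  DF(L4)={L6,L7}
  DF(L5)={L7}
  DF(L6)={L8}
  DF(L7)={L8}
  DF(L8)=∅

DF(L7) = ["L8"]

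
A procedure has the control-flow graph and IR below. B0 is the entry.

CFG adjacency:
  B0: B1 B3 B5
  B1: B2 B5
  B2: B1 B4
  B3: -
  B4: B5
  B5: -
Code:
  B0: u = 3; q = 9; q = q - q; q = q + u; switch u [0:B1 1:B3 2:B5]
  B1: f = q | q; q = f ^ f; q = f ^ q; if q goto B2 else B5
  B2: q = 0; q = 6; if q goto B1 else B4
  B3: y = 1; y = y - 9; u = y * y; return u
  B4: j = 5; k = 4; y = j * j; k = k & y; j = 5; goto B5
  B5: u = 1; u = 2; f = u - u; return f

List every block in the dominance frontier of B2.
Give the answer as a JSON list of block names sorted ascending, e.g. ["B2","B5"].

Answer: ["B1", "B5"]

Working:
idom tree: B1←B0 B2←B1 B3←B0 B4←B2 B5←B0
Join-block Dom:
  B1: preds {B0,B2}: {B0} ∩ {B0,B1,B2} = {B0}; idom=B0
  B5: preds {B0,B1,B4}: {B0} ∩ {B0,B1} ∩ {B0,B1,B2,B4} = {B0}; idom=B0

Frontier:
  join B1 pred B0: · stop@B0
  join B1 pred B2: B2→B1 stop@B0
  join B5 pred B0: · stop@B0
  join B5 pred B1: B1 stop@B0
  join B5 pred B4: B4→B2→B1 stop@B0
  B0 → ∅
  B1 → {B1,B5}
  B2 → {B1,B5}
  B3 → ∅
  B4 → {B5}
  B5 → ∅

DF(B2) = ["B1", "B5"]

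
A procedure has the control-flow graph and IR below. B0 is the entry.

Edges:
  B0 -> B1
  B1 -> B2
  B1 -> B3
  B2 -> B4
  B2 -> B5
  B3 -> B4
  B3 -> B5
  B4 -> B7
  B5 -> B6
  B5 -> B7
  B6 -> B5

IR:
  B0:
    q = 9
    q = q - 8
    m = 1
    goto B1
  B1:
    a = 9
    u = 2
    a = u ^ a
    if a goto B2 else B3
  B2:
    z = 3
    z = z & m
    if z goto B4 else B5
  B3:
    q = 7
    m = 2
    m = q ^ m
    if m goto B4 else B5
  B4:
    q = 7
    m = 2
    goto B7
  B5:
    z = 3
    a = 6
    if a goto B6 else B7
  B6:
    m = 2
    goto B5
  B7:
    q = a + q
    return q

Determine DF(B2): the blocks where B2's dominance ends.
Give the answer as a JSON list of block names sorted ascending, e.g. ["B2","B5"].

idom tree: B1←B0 B2←B1 B3←B1 B4←B1 B5←B1 B6←B5 B7←B1
Dom∩ at merges:
  B4: preds {B2,B3}: {B0,B1,B2} ∩ {B0,B1,B3} = {B0,B1}; idom=B1
  B5: preds {B2,B3,B6}: {B0,B1,B2} ∩ {B0,B1,B3} ∩ {B0,B1,B5,B6} = {B0,B1}; idom=B1
  B7: preds {B4,B5}: {B0,B1,B4} ∩ {B0,B1,B5} = {B0,B1}; idom=B1

Frontier:
  B4←B2: walk B2 to B1
  B4←B3: walk B3 to B1
  B5←B2: walk B2 to B1
  B5←B3: walk B3 to B1
  B5←B6: walk B6→B5 to B1
  B7←B4: walk B4 to B1
  B7←B5: walk B5 to B1
  DF(B0)=∅
  DF(B1)=∅
  DF(B2)={B4,B5}
  DF(B3)={B4,B5}
  DF(B4)={B7}
  DF(B5)={B5,B7}
  DF(B6)={B5}
  DF(B7)=∅

DF(B2) = ["B4", "B5"]

Answer: ["B4", "B5"]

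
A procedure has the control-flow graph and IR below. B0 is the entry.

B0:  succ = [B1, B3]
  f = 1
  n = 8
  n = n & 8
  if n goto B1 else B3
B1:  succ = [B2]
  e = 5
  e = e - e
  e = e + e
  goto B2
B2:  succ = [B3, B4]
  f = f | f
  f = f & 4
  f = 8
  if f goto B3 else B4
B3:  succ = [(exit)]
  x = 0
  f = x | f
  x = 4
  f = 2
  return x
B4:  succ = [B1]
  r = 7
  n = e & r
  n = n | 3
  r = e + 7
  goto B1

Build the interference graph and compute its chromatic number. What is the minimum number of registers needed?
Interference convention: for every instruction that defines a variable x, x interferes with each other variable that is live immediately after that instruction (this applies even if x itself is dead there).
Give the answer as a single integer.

Block summaries:
  B0: def={f,n} ue=∅
  B1: def={e} ue=∅
  B2: def={f} ue={f}
  B3: def={f,x} ue={f}
  B4: def={n,r} ue={e}

Backward fixpoint:
  B0 li=∅ lo={f}
  B1 li={f} lo={e,f}
  B2 li={e,f} lo={e,f}
  B3 li={f} lo=∅
  B4 li={e,f} lo={f}

Interfere edges:
  e — {f,n,r}
  f — {e,n,r,x}
  n — {e,f}
  r — {e,f}
  x — {f}

Registers:
  {e,f,n} pairwise interfere (3-clique) ⇒ χ ≥ 3
  3-colouring: r0={f}  r1={e,x}  r2={n,r}
  χ = 3

Answer: 3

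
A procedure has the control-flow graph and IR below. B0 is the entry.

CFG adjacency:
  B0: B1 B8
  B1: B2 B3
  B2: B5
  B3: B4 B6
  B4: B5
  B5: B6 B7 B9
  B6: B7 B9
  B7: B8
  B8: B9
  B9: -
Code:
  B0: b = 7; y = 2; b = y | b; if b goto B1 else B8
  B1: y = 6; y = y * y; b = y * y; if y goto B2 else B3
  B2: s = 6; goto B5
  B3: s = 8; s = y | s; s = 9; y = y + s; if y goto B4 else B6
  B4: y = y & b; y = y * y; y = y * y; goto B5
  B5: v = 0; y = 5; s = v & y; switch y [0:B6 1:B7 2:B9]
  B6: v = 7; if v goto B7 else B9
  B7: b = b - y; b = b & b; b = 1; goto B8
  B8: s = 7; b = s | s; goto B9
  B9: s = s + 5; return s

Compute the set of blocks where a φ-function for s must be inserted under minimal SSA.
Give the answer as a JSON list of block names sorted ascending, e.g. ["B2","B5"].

Answer: ["B5", "B6", "B7", "B8", "B9"]

Derivation:
idom tree: B1←B0 B2←B1 B3←B1 B4←B3 B5←B1 B6←B1 B7←B1 B8←B0 B9←B0
Dom∩ at merges:
  B5: preds {B2,B4}: {B0,B1,B2} ∩ {B0,B1,B3,B4} = {B0,B1}; idom=B1
  B6: preds {B3,B5}: {B0,B1,B3} ∩ {B0,B1,B5} = {B0,B1}; idom=B1
  B7: preds {B5,B6}: {B0,B1,B5} ∩ {B0,B1,B6} = {B0,B1}; idom=B1
  B8: preds {B0,B7}: {B0} ∩ {B0,B1,B7} = {B0}; idom=B0
  B9: preds {B5,B6,B8}: {B0,B1,B5} ∩ {B0,B1,B6} ∩ {B0,B8} = {B0}; idom=B0

DF walk-up:
  B5←B2: walk B2 to B1
  B5←B4: walk B4→B3 to B1
  B6←B3: walk B3 to B1
  B6←B5: walk B5 to B1
  B7←B5: walk B5 to B1
  B7←B6: walk B6 to B1
  B8←B0: walk · to B0
  B8←B7: walk B7→B1 to B0
  B9←B5: walk B5→B1 to B0
  B9←B6: walk B6→B1 to B0
  B9←B8: walk B8 to B0
  B0: DF=∅
  B1: DF={B8,B9}
  B2: DF={B5}
  B3: DF={B5,B6}
  B4: DF={B5}
  B5: DF={B6,B7,B9}
  B6: DF={B7,B9}
  B7: DF={B8}
  B8: DF={B9}
  B9: DF=∅

φ for s: defs {B2,B3,B5,B8,B9}
  DF⁺ = {B5,B6,B7,B8,B9}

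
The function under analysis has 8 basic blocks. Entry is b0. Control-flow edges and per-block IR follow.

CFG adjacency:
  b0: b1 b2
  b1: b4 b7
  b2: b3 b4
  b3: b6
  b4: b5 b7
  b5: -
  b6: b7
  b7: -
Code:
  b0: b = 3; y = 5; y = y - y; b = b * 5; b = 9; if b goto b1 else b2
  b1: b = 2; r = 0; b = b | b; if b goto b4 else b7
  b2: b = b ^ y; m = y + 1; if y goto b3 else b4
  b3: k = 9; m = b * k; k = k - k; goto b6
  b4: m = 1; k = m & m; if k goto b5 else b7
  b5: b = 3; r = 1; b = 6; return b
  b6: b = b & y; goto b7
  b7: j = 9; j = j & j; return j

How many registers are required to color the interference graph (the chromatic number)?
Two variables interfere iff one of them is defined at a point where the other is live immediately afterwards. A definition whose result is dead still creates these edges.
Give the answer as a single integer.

Answer: 4

Analysis:
def/use:
  b0 def {b,y} use ∅
  b1 def {b,r} use ∅
  b2 def {b,m} use {b,y}
  b3 def {k,m} use {b}
  b4 def {k,m} use ∅
  b5 def {b,r} use ∅
  b6 def {b} use {b,y}
  b7 def {j} use ∅

Backward fixpoint:
  live b0: ∅→{b,y}
  live b1: ∅→∅
  live b2: {b,y}→{b,y}
  live b3: {b,y}→{b,y}
  live b4: ∅→∅
  live b5: ∅→∅
  live b6: {b,y}→∅
  live b7: ∅→∅

Interference:
  b — {k,m,r,y}
  j — ∅
  k — {b,m,y}
  m — {b,k,y}
  r — {b}
  y — {b,k,m}

Chromatic number:
  lower bound: {b,k,m,y} mutually conflict ⇒ χ ≥ 4
  4-colouring: R0={b,j}  R1={k,r}  R2={m}  R3={y}
  χ = 4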